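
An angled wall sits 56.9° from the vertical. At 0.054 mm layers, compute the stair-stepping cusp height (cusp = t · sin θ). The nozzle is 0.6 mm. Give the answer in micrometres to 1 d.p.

sin(56.9°) = 0.8377, so cusp = 0.054 × 0.8377 = 0.045236 mm → 45.2 μm.

45.2 μm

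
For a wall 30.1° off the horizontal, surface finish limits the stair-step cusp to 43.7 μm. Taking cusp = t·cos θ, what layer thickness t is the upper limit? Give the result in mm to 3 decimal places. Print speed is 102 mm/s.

t = h_c / cos θ = 0.0437 / 0.8652 = 0.051 mm.

0.051 mm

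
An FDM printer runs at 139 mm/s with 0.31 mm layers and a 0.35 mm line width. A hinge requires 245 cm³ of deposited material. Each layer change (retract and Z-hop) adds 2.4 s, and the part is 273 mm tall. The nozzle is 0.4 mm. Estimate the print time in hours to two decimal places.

5.10 hours

Bead cross-section = 0.31 × 0.35 = 0.1085 mm².
Toolpath length = 245 cm³ / 0.1085 mm² = 245000 / 0.1085 = 2258064.5 mm.
Print-move time = 2258064.5 / 139, so 16245.1 s.
Layer count = ceil(273 / 0.31) = 881.
Layer-change overhead = 881 × 2.4 = 2114.4 s.
Altogether 16245.1 + 2114.4 = 18359.5 s, i.e. 5.10 hours.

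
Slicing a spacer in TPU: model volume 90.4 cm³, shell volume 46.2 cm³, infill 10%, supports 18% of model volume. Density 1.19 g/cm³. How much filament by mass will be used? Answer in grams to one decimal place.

79.6 g

Infill region = 90.4 − 46.2, so 44.2 cm³.
Infill deposited = 0.10 × 44.2, so 4.42 cm³.
Support = 0.18 × 90.4 = 16.272 cm³.
Total extruded: 46.2 + 4.42 + 16.272 → 66.892 cm³.
Mass = 66.892 × 1.19, so 79.60148 g.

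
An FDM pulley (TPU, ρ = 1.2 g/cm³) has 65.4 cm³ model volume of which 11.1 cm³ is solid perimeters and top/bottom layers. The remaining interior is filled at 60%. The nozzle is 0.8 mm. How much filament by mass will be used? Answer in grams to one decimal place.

52.4 g

Infill region: 65.4 − 11.1 → 54.3 cm³.
Infill deposited: 0.60 × 54.3 → 32.58 cm³.
Total printed volume: 11.1 + 32.58 → 43.68 cm³.
Mass = 43.68 × 1.2 = 52.416 g.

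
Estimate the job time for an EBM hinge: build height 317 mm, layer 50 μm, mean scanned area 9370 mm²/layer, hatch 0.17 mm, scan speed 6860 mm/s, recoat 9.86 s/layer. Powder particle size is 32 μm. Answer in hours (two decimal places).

31.51 hours

Layer count = ceil(317 / 0.05) = 6340.
Scan path per layer: 9370 / 0.17 → 55117.6 mm.
Beam time per layer = 55117.6 / 6860, so 8.0346 s.
Layer cycle: 8.0346 + 9.86 → 17.8946 s.
6340 layers × 17.8946 s/layer = 113451.764 s, i.e. 31.51 hours.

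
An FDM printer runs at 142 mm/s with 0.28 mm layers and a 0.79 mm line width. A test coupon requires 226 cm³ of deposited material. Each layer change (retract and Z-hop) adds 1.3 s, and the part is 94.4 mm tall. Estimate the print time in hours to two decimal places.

2.12 hours

Extrusion cross-section = 0.28 × 0.79, so 0.2212 mm².
Total extruded path = 226000/0.2212 = 1021699.8 mm.
Time extruding = 1021699.8 / 142, so 7195.1 s.
Layers = ⌈94.4/0.28⌉ = 338.
Z-hop total = 338 × 1.3, so 439.4 s.
Total = 7195.1 + 439.4 = 7634.5 s = 2.12 hours.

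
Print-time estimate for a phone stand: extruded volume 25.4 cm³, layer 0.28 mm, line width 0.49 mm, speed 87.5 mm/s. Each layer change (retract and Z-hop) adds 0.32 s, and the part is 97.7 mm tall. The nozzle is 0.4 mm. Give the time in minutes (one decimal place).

37.1 minutes

Line area = 0.28 × 0.49, so 0.1372 mm².
Path length: 25400 mm³ / 0.1372 mm² → 185131.2 mm.
Time extruding = 185131.2 / 87.5 = 2115.8 s.
Number of layers: 97.7 / 0.28 → 349 (rounded up).
Z-hop total = 349 × 0.32, so 111.68 s.
Total = 2115.8 + 111.68 = 2227.48 s = 37.1 minutes.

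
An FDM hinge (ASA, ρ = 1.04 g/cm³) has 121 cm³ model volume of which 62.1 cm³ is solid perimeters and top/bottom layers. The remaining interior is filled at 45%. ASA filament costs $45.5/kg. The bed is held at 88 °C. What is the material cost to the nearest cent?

Volume inside the shell = 121 − 62.1 = 58.9 cm³.
Deposited infill = 0.45 × 58.9 = 26.505 cm³.
Total printed volume: 62.1 + 26.505 → 88.605 cm³.
Mass: 88.605 × 1.04 → 92.1492 g.
At $45.5/kg: 92.1492/1000 × 45.5 = $4.19.

$4.19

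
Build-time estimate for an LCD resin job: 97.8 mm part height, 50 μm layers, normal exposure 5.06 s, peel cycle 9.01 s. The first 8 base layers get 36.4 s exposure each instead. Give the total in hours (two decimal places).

7.71 hours

Number of layers: 97.8 / 0.05 → 1956 (rounded up).
Burn-in layers = 8 × (36.4 + 9.01), so 363.28 s.
Remaining layers = 1948 × (5.06 + 9.01), so 27408.36 s.
Total = 363.28 + 27408.36 = 27771.64 s = 7.71 hours.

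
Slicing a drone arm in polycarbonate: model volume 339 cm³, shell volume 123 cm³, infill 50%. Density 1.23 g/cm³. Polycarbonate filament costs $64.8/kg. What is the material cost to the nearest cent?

Infill region = 339 − 123, so 216 cm³.
Infill deposited: 0.50 × 216 → 108 cm³.
Deposited volume = 123 + 108 = 231 cm³.
Mass = 231 × 1.23, so 284.13 g.
At $64.8/kg: 284.13/1000 × 64.8 = $18.41.

$18.41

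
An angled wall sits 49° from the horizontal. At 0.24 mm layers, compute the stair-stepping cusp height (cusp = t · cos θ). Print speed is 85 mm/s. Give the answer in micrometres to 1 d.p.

157.5 μm

cos(49°) = 0.6561, so cusp = 0.24 × 0.6561 = 0.157464 mm → 157.5 μm.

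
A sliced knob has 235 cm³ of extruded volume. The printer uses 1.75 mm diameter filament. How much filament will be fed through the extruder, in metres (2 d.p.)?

Filament cross-section = π × (1.75/2)² = 2.4053 mm².
L = 235000 mm³ / 2.4053 mm² = 97700.91 mm, i.e. 97.70 m.

97.70 m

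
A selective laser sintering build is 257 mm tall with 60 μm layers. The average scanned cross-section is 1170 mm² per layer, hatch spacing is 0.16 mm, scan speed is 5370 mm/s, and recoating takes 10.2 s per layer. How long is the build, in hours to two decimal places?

Layer count = ceil(257 / 0.06) = 4284.
Scan path per layer: 1170 / 0.16 → 7312.5 mm.
Laser time per layer = 7312.5 / 5370 = 1.3617 s.
Per-layer time = 1.3617 + 10.2 = 11.5617 s.
Total: 4284 × 11.5617 s = 49530.3228 s → 13.76 hours.

13.76 hours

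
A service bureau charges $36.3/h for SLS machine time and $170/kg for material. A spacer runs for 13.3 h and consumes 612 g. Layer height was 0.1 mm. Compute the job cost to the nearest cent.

Time charge: 36.3 × 13.3 → $482.79.
Material charge = 170 × 612/1000, so $104.04.
Job cost: 482.79 + 104.04 = $586.83.

$586.83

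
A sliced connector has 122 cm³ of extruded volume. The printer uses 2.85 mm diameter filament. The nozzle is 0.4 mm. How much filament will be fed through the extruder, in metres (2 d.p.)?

19.12 m

A = π r² = π × 1.425² = 6.3794 mm².
L = 122000 mm³ / 6.3794 mm² = 19124.06 mm, i.e. 19.12 m.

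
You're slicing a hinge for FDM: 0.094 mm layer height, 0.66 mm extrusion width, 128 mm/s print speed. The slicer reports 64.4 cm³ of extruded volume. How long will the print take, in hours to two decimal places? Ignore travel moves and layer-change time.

2.25 hours

Bead cross-section: 0.094 × 0.66 → 0.06204 mm².
Path length: 64400 mm³ / 0.06204 mm² → 1038040 mm.
Time extruding = 1038040 / 128, so 8109.7 s.
In the requested units: 8109.7 s = 2.25 hours.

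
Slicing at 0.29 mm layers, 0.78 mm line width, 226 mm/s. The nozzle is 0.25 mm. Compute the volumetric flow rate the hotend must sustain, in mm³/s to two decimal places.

51.12

A: 0.29 × 0.78 → 0.2262 mm².
Volumetric flow = 226 × 0.2262 = 51.12 mm³/s.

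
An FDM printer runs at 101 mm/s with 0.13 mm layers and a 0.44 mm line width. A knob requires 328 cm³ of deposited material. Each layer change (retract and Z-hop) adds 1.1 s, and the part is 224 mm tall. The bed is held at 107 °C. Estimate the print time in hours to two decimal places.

16.30 hours

Bead cross-section: 0.13 × 0.44 → 0.0572 mm².
Toolpath length = 328 cm³ / 0.0572 mm² = 328000 / 0.0572 = 5734265.7 mm.
Print-move time = 5734265.7 / 101, so 56774.9 s.
Number of layers: 224 / 0.13 → 1724 (rounded up).
Z-hop total = 1724 × 1.1 = 1896.4 s.
Total = 56774.9 + 1896.4 = 58671.3 s = 16.30 hours.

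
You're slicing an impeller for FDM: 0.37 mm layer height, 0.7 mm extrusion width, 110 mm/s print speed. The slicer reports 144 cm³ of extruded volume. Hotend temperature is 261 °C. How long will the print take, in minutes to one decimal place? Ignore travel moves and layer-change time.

Extrusion cross-section: 0.37 × 0.7 → 0.259 mm².
Path length: 144000 mm³ / 0.259 mm² → 555984.6 mm.
Print-move time = 555984.6 / 110 = 5054.4 s.
That's 5054.4 s → 84.2 minutes.

84.2 minutes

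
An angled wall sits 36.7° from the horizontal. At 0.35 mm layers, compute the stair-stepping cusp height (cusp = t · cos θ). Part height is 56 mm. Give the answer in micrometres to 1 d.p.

h_c = t·cos θ = 0.35 × 0.8018 = 0.28063 mm (280.6 μm).

280.6 μm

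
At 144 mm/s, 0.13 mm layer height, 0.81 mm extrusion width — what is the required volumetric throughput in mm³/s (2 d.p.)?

15.16

A = 0.13 × 0.81 = 0.1053 mm².
Volumetric flow = 144 × 0.1053 = 15.16 mm³/s.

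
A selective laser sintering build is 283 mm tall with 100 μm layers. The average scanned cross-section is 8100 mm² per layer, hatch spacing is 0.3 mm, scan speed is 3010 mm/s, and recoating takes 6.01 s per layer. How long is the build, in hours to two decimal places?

Layers = ⌈283/0.1⌉ = 2830.
Scan path per layer: 8100 / 0.3 → 27000 mm.
Per-layer scan time = 27000 / 3010 = 8.9701 s.
Layer cycle: 8.9701 + 6.01 → 14.9801 s.
2830 layers × 14.9801 s/layer = 42393.683 s, i.e. 11.78 hours.

11.78 hours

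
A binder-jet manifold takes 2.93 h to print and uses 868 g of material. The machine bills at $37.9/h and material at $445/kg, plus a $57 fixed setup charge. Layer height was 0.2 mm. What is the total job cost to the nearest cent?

Machine-time cost = 37.9 × 2.93, so $111.047.
Material cost = 445 × 868/1000, so $386.26.
Total = 111.047 + 386.26 + 57 = 554.307 ≈ $554.31.

$554.31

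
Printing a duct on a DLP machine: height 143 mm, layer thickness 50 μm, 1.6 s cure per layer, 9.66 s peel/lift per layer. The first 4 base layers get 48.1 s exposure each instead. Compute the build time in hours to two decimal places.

Number of layers: 143 / 0.05 → 2860 (rounded up).
Base layers = 4 × (48.1 + 9.66) = 231.04 s.
Normal layers = 2856 × (1.6 + 9.66) = 32158.56 s.
Total = 231.04 + 32158.56 = 32389.6 s = 9.00 hours.

9.00 hours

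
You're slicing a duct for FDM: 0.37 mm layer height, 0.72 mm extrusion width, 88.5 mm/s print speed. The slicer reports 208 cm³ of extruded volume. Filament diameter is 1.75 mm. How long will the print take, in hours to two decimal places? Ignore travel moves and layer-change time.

Extrusion cross-section = 0.37 × 0.72 = 0.2664 mm².
Path length: 208000 mm³ / 0.2664 mm² → 780780.8 mm.
Extrusion time = 780780.8 / 88.5 = 8822.4 s.
8822.4 s = 2.45 hours.

2.45 hours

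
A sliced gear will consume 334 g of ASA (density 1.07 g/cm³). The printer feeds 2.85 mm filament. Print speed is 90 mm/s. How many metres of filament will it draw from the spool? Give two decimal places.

Extruded volume: 334/1.07 = 312.1495 cm³ (312149.5 mm³).
A = π r² = π × 1.425² = 6.3794 mm².
L = V/A = 312149.5/6.3794 = 48930.86 mm → 48.93 m.

48.93 m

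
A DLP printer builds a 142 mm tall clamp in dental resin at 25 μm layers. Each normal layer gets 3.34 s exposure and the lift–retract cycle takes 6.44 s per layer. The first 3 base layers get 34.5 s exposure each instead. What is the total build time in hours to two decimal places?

15.46 hours

Number of layers: 142 / 0.025 → 5680 (rounded up).
Base layers = 3 × (34.5 + 6.44), so 122.82 s.
Normal layers = 5677 × (3.34 + 6.44) = 55521.06 s.
Total = 122.82 + 55521.06 = 55643.88 s = 15.46 hours.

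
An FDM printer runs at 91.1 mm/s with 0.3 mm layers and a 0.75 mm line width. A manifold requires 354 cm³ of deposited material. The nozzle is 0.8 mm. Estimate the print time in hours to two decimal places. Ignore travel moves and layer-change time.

4.80 hours

Extrusion cross-section: 0.3 × 0.75 → 0.225 mm².
Toolpath length = 354 cm³ / 0.225 mm² = 354000 / 0.225 = 1573333.3 mm.
Print-move time = 1573333.3 / 91.1 = 17270.4 s.
Converting: 17270.4 s = 4.80 hours.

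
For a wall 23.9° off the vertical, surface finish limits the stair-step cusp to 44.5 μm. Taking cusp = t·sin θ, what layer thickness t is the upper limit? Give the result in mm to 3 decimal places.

sin(23.9°) = 0.4051; t_max = 0.0445/0.4051 = 0.110 mm.

0.110 mm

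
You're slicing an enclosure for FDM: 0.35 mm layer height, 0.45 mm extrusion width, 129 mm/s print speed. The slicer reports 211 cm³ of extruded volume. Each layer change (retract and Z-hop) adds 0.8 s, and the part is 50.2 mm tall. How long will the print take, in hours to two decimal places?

2.92 hours

Line area: 0.35 × 0.45 → 0.1575 mm².
Toolpath length = 211 cm³ / 0.1575 mm² = 211000 / 0.1575 = 1339682.5 mm.
Time extruding = 1339682.5 / 129, so 10385.1 s.
Layers = ⌈50.2/0.35⌉ = 144.
Layer-change overhead = 144 × 0.8, so 115.2 s.
Altogether 10385.1 + 115.2 = 10500.3 s, i.e. 2.92 hours.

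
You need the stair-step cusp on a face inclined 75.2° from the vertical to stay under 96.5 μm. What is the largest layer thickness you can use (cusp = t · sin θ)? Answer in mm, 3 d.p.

sin(75.2°) = 0.9668; t_max = 0.0965/0.9668 = 0.100 mm.

0.100 mm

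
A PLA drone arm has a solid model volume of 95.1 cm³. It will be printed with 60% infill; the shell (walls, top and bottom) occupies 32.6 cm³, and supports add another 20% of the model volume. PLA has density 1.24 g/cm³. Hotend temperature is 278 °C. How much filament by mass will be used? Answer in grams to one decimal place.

Interior volume: 95.1 − 32.6 → 62.5 cm³.
Infill deposited = 0.60 × 62.5 = 37.5 cm³.
Support = 0.20 × 95.1 = 19.02 cm³.
Deposited volume: 32.6 + 37.5 + 19.02 → 89.12 cm³.
Mass = 89.12 × 1.24 = 110.5088 g.

110.5 g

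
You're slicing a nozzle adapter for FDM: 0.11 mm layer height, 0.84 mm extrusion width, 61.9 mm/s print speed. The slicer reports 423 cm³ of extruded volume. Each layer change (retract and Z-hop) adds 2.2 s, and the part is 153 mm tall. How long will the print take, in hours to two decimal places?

Line area: 0.11 × 0.84 → 0.0924 mm².
Toolpath length = 423 cm³ / 0.0924 mm² = 423000 / 0.0924 = 4577922.1 mm.
Extrusion time = 4577922.1 / 61.9, so 73956.7 s.
Layer count = ceil(153 / 0.11) = 1391.
Non-print overhead = 1391 × 2.2, so 3060.2 s.
Altogether 73956.7 + 3060.2 = 77016.9 s, i.e. 21.39 hours.

21.39 hours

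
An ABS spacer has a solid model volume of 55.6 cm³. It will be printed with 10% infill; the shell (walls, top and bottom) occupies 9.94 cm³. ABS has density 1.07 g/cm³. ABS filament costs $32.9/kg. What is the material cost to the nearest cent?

Volume inside the shell = 55.6 − 9.94 = 45.66 cm³.
Infill volume = 0.10 × 45.66, so 4.566 cm³.
Deposited volume = 9.94 + 4.566 = 14.506 cm³.
Mass: 14.506 × 1.07 → 15.52142 g.
At $32.9/kg: 15.52142/1000 × 32.9 = $0.51.

$0.51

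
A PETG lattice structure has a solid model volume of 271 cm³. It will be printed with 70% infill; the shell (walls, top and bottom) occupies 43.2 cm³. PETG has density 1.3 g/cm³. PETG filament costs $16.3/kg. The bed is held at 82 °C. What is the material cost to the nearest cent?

$4.29

Interior volume = 271 − 43.2, so 227.8 cm³.
Deposited infill = 0.70 × 227.8, so 159.46 cm³.
Deposited volume = 43.2 + 159.46 = 202.66 cm³.
Mass = 202.66 × 1.3 = 263.458 g.
Cost = 263.458 g / 1000 × $16.3/kg = $4.29.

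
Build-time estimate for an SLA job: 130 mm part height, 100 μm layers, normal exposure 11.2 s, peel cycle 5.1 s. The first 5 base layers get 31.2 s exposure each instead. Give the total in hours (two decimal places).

Number of layers: 130 / 0.1 → 1300 (rounded up).
Burn-in layers = 5 × (31.2 + 5.1), so 181.5 s.
Regular layers: 1295 × (11.2 + 5.1) → 21108.5 s.
Total = 181.5 + 21108.5 = 21290 s = 5.91 hours.

5.91 hours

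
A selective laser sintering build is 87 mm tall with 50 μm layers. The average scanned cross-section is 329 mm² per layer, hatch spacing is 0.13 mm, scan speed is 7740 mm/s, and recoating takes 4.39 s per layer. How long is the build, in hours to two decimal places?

Number of layers: 87 / 0.05 → 1740 (rounded up).
Hatch length per layer = 329 / 0.13, so 2530.8 mm.
Per-layer scan time: 2530.8 / 7740 → 0.327 s.
Layer cycle = 0.327 + 4.39, so 4.717 s.
Build time = 1740 × 4.717 = 8207.58 s = 2.28 hours.

2.28 hours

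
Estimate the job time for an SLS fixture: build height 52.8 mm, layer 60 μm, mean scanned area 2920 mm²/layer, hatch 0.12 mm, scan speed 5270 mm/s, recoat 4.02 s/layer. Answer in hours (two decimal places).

2.11 hours

Layers = ⌈52.8/0.06⌉ = 880.
Scan path per layer = 2920 / 0.12, so 24333.3 mm.
Scan time per layer = 24333.3 / 5270, so 4.6173 s.
Time per layer = 4.6173 + 4.02 = 8.6373 s.
880 layers × 8.6373 s/layer = 7600.824 s, i.e. 2.11 hours.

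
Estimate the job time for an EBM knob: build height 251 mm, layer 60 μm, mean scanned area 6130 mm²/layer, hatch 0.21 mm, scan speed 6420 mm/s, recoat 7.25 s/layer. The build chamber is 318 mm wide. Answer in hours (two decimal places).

13.71 hours

Number of layers: 251 / 0.06 → 4184 (rounded up).
Hatch length per layer = 6130 / 0.21, so 29190.5 mm.
Per-layer scan time: 29190.5 / 6420 → 4.5468 s.
Time per layer = 4.5468 + 7.25, so 11.7968 s.
4184 layers × 11.7968 s/layer = 49357.8112 s, i.e. 13.71 hours.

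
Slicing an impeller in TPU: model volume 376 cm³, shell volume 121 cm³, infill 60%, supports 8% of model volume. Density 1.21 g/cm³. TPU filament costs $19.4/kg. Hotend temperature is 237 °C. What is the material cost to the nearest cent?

Infill region: 376 − 121 → 255 cm³.
Infill deposited = 0.60 × 255 = 153 cm³.
Support = 0.08 × 376, so 30.08 cm³.
Deposited volume = 121 + 153 + 30.08, so 304.08 cm³.
Mass = 304.08 × 1.21 = 367.9368 g.
Cost = 367.9368 g / 1000 × $19.4/kg = $7.14.

$7.14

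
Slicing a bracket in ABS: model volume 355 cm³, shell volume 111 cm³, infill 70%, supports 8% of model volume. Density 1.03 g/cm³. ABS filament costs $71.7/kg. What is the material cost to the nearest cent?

$22.91

Volume inside the shell = 355 − 111, so 244 cm³.
Infill volume = 0.70 × 244 = 170.8 cm³.
Support: 0.08 × 355 → 28.4 cm³.
Total printed volume = 111 + 170.8 + 28.4, so 310.2 cm³.
Mass = 310.2 × 1.03 = 319.506 g.
At $71.7/kg: 319.506/1000 × 71.7 = $22.91.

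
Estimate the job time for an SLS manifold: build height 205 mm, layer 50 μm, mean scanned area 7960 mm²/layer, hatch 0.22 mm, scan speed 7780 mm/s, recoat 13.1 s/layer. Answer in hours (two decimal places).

20.22 hours

Number of layers: 205 / 0.05 → 4100 (rounded up).
Hatch length per layer: 7960 / 0.22 → 36181.8 mm.
Scan time per layer: 36181.8 / 7780 → 4.6506 s.
Per-layer time = 4.6506 + 13.1, so 17.7506 s.
Build time = 4100 × 17.7506 = 72777.46 s = 20.22 hours.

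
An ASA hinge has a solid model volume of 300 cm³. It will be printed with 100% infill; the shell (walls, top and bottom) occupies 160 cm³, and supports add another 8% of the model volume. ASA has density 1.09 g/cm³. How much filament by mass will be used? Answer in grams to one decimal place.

353.2 g

Infill region: 300 − 160 → 140 cm³.
Infill deposited: 1.00 × 140 → 140 cm³.
Support = 0.08 × 300 = 24 cm³.
Deposited volume: 160 + 140 + 24 → 324 cm³.
Mass: 324 × 1.09 → 353.16 g.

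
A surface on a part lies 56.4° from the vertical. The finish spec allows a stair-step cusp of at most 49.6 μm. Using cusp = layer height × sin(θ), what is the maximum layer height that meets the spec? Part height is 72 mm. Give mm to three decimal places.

Layer height = cusp / sin(56.4°) = 0.0496 / 0.8329 = 0.060 mm.

0.060 mm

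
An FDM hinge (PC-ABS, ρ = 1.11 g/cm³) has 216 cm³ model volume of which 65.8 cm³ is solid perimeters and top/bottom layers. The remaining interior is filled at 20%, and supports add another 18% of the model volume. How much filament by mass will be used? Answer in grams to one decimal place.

149.5 g

Infill region = 216 − 65.8, so 150.2 cm³.
Infill deposited: 0.20 × 150.2 → 30.04 cm³.
Support = 0.18 × 216 = 38.88 cm³.
Deposited volume: 65.8 + 30.04 + 38.88 → 134.72 cm³.
Mass: 134.72 × 1.11 → 149.5392 g.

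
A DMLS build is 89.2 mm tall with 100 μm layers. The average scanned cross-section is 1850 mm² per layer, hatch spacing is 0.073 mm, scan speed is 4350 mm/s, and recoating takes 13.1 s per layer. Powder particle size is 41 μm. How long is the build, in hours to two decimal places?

4.69 hours

Number of layers: 89.2 / 0.1 → 892 (rounded up).
Scan path per layer = 1850 / 0.073 = 25342.5 mm.
Scan time per layer: 25342.5 / 4350 → 5.8259 s.
Time per layer: 5.8259 + 13.1 → 18.9259 s.
Total: 892 × 18.9259 s = 16881.9028 s → 4.69 hours.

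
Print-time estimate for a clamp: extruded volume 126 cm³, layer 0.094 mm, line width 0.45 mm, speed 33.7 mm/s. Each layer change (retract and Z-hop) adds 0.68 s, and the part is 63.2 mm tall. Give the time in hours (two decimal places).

Bead cross-section: 0.094 × 0.45 → 0.0423 mm².
Toolpath length = 126 cm³ / 0.0423 mm² = 126000 / 0.0423 = 2978723.4 mm.
Extrusion time: 2978723.4 / 33.7 → 88389.4 s.
Layer count = ceil(63.2 / 0.094) = 673.
Z-hop total = 673 × 0.68 = 457.64 s.
Total = 88389.4 + 457.64 = 88847.04 s = 24.68 hours.

24.68 hours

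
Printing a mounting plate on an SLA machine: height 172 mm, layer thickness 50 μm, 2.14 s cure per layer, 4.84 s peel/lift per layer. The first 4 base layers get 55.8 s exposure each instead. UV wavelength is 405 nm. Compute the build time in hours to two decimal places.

6.73 hours

Number of layers: 172 / 0.05 → 3440 (rounded up).
Bottom layers = 4 × (55.8 + 4.84) = 242.56 s.
Regular layers = 3436 × (2.14 + 4.84), so 23983.28 s.
Sum: 242.56 + 23983.28 = 24225.84 s → 6.73 hours.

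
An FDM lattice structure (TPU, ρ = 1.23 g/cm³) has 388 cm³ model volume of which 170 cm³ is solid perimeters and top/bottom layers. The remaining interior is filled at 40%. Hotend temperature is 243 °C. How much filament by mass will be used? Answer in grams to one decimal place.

316.4 g

Interior volume = 388 − 170, so 218 cm³.
Deposited infill = 0.40 × 218, so 87.2 cm³.
Deposited volume: 170 + 87.2 → 257.2 cm³.
Mass = 257.2 × 1.23 = 316.356 g.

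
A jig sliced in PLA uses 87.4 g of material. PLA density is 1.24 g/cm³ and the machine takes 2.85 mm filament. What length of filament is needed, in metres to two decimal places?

11.05 m

Extruded volume: 87.4/1.24 = 70.4839 cm³ (70483.9 mm³).
Filament cross-section = π × (2.85/2)² = 6.3794 mm².
Length = 70483.9 / 6.3794 = 11048.67 mm = 11.05 m.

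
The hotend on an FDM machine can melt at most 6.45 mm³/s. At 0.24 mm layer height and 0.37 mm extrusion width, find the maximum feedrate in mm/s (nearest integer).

A = 0.24 × 0.37, so 0.0888 mm².
v_max = Q/A = 6.45/0.0888 = 72.64 mm/s → 73 mm/s.

73 mm/s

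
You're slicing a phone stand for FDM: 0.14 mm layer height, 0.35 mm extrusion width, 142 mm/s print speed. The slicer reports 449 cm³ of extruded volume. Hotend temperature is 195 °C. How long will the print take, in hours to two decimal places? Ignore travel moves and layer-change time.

17.93 hours

Extrusion cross-section = 0.14 × 0.35, so 0.049 mm².
Total extruded path = 449000/0.049 = 9163265.3 mm.
Extrusion time = 9163265.3 / 142 = 64530 s.
64530 s = 17.93 hours.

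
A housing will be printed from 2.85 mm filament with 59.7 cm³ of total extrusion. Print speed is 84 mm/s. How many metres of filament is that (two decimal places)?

9.36 m

A = π r² = π × 1.425² = 6.3794 mm².
Length = 59.7 cm³ / 6.3794 mm² = 59700 / 6.3794 = 9358.25 mm = 9.36 m.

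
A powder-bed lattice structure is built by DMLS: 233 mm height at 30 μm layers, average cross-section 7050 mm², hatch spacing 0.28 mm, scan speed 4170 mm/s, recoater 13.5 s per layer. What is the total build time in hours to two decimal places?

42.15 hours

Layer count = ceil(233 / 0.03) = 7767.
Hatch length per layer = 7050 / 0.28, so 25178.6 mm.
Per-layer scan time: 25178.6 / 4170 → 6.038 s.
Time per layer = 6.038 + 13.5, so 19.538 s.
Total: 7767 × 19.538 s = 151751.646 s → 42.15 hours.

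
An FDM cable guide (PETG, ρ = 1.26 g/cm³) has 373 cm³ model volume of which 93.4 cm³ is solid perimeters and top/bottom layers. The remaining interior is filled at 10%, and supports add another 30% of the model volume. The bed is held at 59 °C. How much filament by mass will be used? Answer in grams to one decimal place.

Volume inside the shell: 373 − 93.4 → 279.6 cm³.
Deposited infill = 0.10 × 279.6 = 27.96 cm³.
Support = 0.30 × 373 = 111.9 cm³.
Deposited volume = 93.4 + 27.96 + 111.9 = 233.26 cm³.
Mass: 233.26 × 1.26 → 293.9076 g.

293.9 g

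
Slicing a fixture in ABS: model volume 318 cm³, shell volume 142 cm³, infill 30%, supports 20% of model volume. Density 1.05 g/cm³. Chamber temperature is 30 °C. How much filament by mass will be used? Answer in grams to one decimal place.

Interior volume = 318 − 142, so 176 cm³.
Infill deposited: 0.30 × 176 → 52.8 cm³.
Support = 0.20 × 318 = 63.6 cm³.
Deposited volume = 142 + 52.8 + 63.6 = 258.4 cm³.
Mass = 258.4 × 1.05 = 271.32 g.

271.3 g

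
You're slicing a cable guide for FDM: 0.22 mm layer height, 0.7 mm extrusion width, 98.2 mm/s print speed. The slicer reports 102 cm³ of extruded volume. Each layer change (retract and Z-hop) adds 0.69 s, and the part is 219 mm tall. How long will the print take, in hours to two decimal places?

Extrusion cross-section = 0.22 × 0.7 = 0.154 mm².
Path length: 102000 mm³ / 0.154 mm² → 662337.7 mm.
Extrusion time: 662337.7 / 98.2 → 6744.8 s.
Number of layers: 219 / 0.22 → 996 (rounded up).
Z-hop total = 996 × 0.69 = 687.24 s.
Altogether 6744.8 + 687.24 = 7432.04 s, i.e. 2.06 hours.

2.06 hours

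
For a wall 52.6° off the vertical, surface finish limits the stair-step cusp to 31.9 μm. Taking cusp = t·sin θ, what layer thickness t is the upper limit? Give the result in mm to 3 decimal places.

t = h_c / sin θ = 0.0319 / 0.7944 = 0.040 mm.

0.040 mm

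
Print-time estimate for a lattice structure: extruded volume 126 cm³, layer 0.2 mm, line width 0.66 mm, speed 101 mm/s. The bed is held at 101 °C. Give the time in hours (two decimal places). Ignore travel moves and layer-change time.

2.63 hours

Line area: 0.2 × 0.66 → 0.132 mm².
Toolpath length = 126 cm³ / 0.132 mm² = 126000 / 0.132 = 954545.5 mm.
Time extruding = 954545.5 / 101 = 9450.9 s.
That's 9450.9 s → 2.63 hours.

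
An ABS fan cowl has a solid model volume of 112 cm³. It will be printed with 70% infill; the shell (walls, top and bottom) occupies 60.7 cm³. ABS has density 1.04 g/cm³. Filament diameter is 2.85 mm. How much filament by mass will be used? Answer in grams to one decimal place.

Volume inside the shell: 112 − 60.7 → 51.3 cm³.
Infill deposited = 0.70 × 51.3 = 35.91 cm³.
Total printed volume = 60.7 + 35.91, so 96.61 cm³.
Mass = 96.61 × 1.04 = 100.4744 g.

100.5 g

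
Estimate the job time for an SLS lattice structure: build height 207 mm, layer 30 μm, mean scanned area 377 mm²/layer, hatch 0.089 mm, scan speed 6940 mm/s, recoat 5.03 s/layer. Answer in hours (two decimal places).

Layers = ⌈207/0.03⌉ = 6900.
Hatch length per layer: 377 / 0.089 → 4236 mm.
Per-layer scan time = 4236 / 6940, so 0.6104 s.
Time per layer = 0.6104 + 5.03 = 5.6404 s.
Total: 6900 × 5.6404 s = 38918.76 s → 10.81 hours.

10.81 hours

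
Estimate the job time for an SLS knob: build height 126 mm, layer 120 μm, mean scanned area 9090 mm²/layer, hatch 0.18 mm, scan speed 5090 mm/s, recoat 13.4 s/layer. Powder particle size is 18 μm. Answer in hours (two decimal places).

Number of layers: 126 / 0.12 → 1050 (rounded up).
Hatch length per layer = 9090 / 0.18, so 50500 mm.
Laser time per layer: 50500 / 5090 → 9.9214 s.
Layer cycle: 9.9214 + 13.4 → 23.3214 s.
1050 layers × 23.3214 s/layer = 24487.47 s, i.e. 6.80 hours.

6.80 hours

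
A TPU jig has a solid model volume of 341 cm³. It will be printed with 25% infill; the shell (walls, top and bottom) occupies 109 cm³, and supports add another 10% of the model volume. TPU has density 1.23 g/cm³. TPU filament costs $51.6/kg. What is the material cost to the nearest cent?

Interior volume = 341 − 109, so 232 cm³.
Infill deposited: 0.25 × 232 → 58 cm³.
Support: 0.10 × 341 → 34.1 cm³.
Total printed volume = 109 + 58 + 34.1, so 201.1 cm³.
Mass = 201.1 × 1.23, so 247.353 g.
Cost = 247.353 g / 1000 × $51.6/kg = $12.76.

$12.76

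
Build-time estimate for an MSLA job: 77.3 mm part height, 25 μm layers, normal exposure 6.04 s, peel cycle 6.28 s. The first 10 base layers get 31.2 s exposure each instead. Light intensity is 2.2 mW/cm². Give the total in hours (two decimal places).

Layer count = ceil(77.3 / 0.025) = 3092.
Burn-in layers = 10 × (31.2 + 6.28) = 374.8 s.
Regular layers = 3082 × (6.04 + 6.28), so 37970.24 s.
Total = 374.8 + 37970.24 = 38345.04 s = 10.65 hours.

10.65 hours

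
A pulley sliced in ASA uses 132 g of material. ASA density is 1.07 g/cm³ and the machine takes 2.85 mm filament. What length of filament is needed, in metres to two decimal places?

19.34 m

Extruded volume: 132/1.07 = 123.3645 cm³ (123364.5 mm³).
Filament cross-section = π × (2.85/2)² = 6.3794 mm².
Length = 123364.5 / 6.3794 = 19337.95 mm = 19.34 m.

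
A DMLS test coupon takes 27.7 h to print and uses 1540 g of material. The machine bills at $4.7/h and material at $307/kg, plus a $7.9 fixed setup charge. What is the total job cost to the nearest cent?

Time charge: 4.7 × 27.7 → $130.19.
Material charge = 307 × 1540/1000, so $472.78.
Adding setup: 130.19 + 472.78 + 7.9 → $610.87.

$610.87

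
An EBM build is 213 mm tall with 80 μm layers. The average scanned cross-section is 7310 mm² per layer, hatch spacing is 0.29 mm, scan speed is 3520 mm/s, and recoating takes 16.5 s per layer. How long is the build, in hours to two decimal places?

17.50 hours

Layer count = ceil(213 / 0.08) = 2663.
Per-layer scan distance = 7310 / 0.29 = 25206.9 mm.
Per-layer scan time = 25206.9 / 3520, so 7.1611 s.
Layer cycle = 7.1611 + 16.5, so 23.6611 s.
Total: 2663 × 23.6611 s = 63009.5093 s → 17.50 hours.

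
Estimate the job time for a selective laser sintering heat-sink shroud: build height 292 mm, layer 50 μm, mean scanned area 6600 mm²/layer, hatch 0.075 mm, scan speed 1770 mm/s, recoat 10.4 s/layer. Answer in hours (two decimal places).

Layer count = ceil(292 / 0.05) = 5840.
Per-layer scan distance: 6600 / 0.075 → 88000 mm.
Per-layer scan time: 88000 / 1770 → 49.7175 s.
Per-layer time = 49.7175 + 10.4 = 60.1175 s.
5840 layers × 60.1175 s/layer = 351086.2 s, i.e. 97.52 hours.

97.52 hours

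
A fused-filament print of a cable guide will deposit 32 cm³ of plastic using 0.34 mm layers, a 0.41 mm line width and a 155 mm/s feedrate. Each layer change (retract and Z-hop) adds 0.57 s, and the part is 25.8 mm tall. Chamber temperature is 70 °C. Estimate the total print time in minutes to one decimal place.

25.4 minutes

Line area = 0.34 × 0.41 = 0.1394 mm².
Path length: 32000 mm³ / 0.1394 mm² → 229555.2 mm.
Print-move time = 229555.2 / 155, so 1481 s.
Number of layers: 25.8 / 0.34 → 76 (rounded up).
Z-hop total: 76 × 0.57 → 43.32 s.
Total = 1481 + 43.32 = 1524.32 s = 25.4 minutes.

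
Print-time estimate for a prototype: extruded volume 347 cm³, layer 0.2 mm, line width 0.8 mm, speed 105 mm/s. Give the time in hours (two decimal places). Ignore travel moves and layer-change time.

5.74 hours

Line area = 0.2 × 0.8 = 0.16 mm².
Total extruded path = 347000/0.16 = 2168750 mm.
Time extruding = 2168750 / 105 = 20654.8 s.
That's 20654.8 s → 5.74 hours.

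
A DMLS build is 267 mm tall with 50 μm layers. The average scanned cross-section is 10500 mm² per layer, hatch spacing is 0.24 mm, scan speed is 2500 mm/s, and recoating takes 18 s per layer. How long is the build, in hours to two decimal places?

Layers = ⌈267/0.05⌉ = 5340.
Per-layer scan distance = 10500 / 0.24, so 43750 mm.
Per-layer scan time: 43750 / 2500 → 17.5 s.
Per-layer time = 17.5 + 18, so 35.5 s.
Build time = 5340 × 35.5 = 189570 s = 52.66 hours.

52.66 hours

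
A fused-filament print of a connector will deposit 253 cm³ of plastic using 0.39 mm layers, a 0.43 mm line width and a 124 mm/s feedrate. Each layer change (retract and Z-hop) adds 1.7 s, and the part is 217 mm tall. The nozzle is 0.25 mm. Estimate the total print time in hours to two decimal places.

Bead cross-section = 0.39 × 0.43, so 0.1677 mm².
Total extruded path = 253000/0.1677 = 1508646.4 mm.
Print-move time = 1508646.4 / 124, so 12166.5 s.
Layers = ⌈217/0.39⌉ = 557.
Layer-change overhead = 557 × 1.7 = 946.9 s.
Total = 12166.5 + 946.9 = 13113.4 s = 3.64 hours.

3.64 hours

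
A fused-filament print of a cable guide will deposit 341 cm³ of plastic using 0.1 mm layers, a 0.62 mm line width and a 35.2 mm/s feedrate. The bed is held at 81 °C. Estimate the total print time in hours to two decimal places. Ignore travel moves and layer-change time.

Bead cross-section = 0.1 × 0.62, so 0.062 mm².
Total extruded path = 341000/0.062 = 5500000 mm.
Extrusion time: 5500000 / 35.2 → 156250 s.
In the requested units: 156250 s = 43.40 hours.

43.40 hours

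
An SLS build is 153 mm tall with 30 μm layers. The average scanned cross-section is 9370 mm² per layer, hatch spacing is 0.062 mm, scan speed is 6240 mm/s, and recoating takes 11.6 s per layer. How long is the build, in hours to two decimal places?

50.74 hours

Layers = ⌈153/0.03⌉ = 5100.
Hatch length per layer = 9370 / 0.062, so 151129 mm.
Scan time per layer: 151129 / 6240 → 24.2194 s.
Per-layer time = 24.2194 + 11.6 = 35.8194 s.
Total: 5100 × 35.8194 s = 182678.94 s → 50.74 hours.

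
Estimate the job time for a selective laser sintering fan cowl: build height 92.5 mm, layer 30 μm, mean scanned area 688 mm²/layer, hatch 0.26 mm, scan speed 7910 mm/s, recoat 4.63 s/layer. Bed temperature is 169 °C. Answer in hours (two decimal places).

Layer count = ceil(92.5 / 0.03) = 3084.
Per-layer scan distance = 688 / 0.26 = 2646.2 mm.
Laser time per layer: 2646.2 / 7910 → 0.3345 s.
Layer cycle = 0.3345 + 4.63 = 4.9645 s.
3084 layers × 4.9645 s/layer = 15310.518 s, i.e. 4.25 hours.

4.25 hours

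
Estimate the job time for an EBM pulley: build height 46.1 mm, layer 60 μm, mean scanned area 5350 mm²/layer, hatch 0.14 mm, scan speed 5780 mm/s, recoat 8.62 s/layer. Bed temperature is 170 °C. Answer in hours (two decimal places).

3.25 hours

Layer count = ceil(46.1 / 0.06) = 769.
Per-layer scan distance: 5350 / 0.14 → 38214.3 mm.
Beam time per layer = 38214.3 / 5780 = 6.6115 s.
Per-layer time: 6.6115 + 8.62 → 15.2315 s.
Build time = 769 × 15.2315 = 11713.0235 s = 3.25 hours.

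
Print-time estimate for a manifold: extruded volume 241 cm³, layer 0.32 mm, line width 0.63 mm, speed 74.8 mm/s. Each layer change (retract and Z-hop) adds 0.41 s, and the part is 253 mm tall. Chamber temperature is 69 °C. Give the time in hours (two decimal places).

Line area: 0.32 × 0.63 → 0.2016 mm².
Total extruded path = 241000/0.2016 = 1195436.5 mm.
Print-move time: 1195436.5 / 74.8 → 15981.8 s.
Layers = ⌈253/0.32⌉ = 791.
Layer-change overhead: 791 × 0.41 → 324.31 s.
Altogether 15981.8 + 324.31 = 16306.11 s, i.e. 4.53 hours.

4.53 hours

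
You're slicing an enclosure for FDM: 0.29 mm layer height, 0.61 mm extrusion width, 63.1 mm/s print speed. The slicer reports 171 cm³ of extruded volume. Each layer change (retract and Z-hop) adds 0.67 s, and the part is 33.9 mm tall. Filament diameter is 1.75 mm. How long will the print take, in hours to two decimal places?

4.28 hours

Bead cross-section = 0.29 × 0.61 = 0.1769 mm².
Path length: 171000 mm³ / 0.1769 mm² → 966647.8 mm.
Print-move time = 966647.8 / 63.1, so 15319.3 s.
Layer count = ceil(33.9 / 0.29) = 117.
Layer-change overhead = 117 × 0.67 = 78.39 s.
Total = 15319.3 + 78.39 = 15397.69 s = 4.28 hours.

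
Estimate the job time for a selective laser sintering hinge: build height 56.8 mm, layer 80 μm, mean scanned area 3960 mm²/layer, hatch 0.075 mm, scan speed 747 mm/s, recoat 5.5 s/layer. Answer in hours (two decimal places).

Layers = ⌈56.8/0.08⌉ = 710.
Scan path per layer = 3960 / 0.075 = 52800 mm.
Scan time per layer: 52800 / 747 → 70.6827 s.
Time per layer: 70.6827 + 5.5 → 76.1827 s.
Build time = 710 × 76.1827 = 54089.717 s = 15.02 hours.

15.02 hours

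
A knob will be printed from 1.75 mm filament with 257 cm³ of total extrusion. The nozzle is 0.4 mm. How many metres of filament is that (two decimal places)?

Cross-section of 1.75 mm filament: π·(1.75/2)² = 2.4053 mm².
Length = 257 cm³ / 2.4053 mm² = 257000 / 2.4053 = 106847.38 mm = 106.85 m.

106.85 m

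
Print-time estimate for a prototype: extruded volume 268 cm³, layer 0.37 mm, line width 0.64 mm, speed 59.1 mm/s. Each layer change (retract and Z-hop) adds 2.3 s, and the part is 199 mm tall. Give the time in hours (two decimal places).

5.66 hours

Extrusion cross-section = 0.37 × 0.64 = 0.2368 mm².
Path length: 268000 mm³ / 0.2368 mm² → 1131756.8 mm.
Print-move time = 1131756.8 / 59.1 = 19149.9 s.
Layer count = ceil(199 / 0.37) = 538.
Z-hop total: 538 × 2.3 → 1237.4 s.
Altogether 19149.9 + 1237.4 = 20387.3 s, i.e. 5.66 hours.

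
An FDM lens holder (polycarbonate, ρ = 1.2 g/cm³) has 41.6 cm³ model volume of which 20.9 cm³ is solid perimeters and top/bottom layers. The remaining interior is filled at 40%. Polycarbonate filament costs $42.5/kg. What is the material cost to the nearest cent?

Interior volume = 41.6 − 20.9 = 20.7 cm³.
Infill deposited = 0.40 × 20.7, so 8.28 cm³.
Deposited volume = 20.9 + 8.28 = 29.18 cm³.
Mass = 29.18 × 1.2 = 35.016 g.
At $42.5/kg: 35.016/1000 × 42.5 = $1.49.

$1.49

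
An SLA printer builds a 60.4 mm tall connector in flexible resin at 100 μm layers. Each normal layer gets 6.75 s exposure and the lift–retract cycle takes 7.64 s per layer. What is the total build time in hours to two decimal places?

2.41 hours

Layer count = ceil(60.4 / 0.1) = 604.
Per-layer time = 6.75 + 7.64 = 14.39 s.
Build time: 604 × 14.39 s = 8691.56 s, i.e. 2.41 hours.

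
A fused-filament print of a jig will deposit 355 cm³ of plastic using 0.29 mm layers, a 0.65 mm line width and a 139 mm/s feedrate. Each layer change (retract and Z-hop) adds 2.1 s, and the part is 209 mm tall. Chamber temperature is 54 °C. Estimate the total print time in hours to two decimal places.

Line area: 0.29 × 0.65 → 0.1885 mm².
Total extruded path = 355000/0.1885 = 1883289.1 mm.
Time extruding = 1883289.1 / 139, so 13548.8 s.
Layers = ⌈209/0.29⌉ = 721.
Non-print overhead = 721 × 2.1, so 1514.1 s.
Altogether 13548.8 + 1514.1 = 15062.9 s, i.e. 4.18 hours.

4.18 hours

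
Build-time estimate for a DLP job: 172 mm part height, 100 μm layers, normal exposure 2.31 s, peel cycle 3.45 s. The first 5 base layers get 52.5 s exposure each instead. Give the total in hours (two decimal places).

2.82 hours

Layer count = ceil(172 / 0.1) = 1720.
Burn-in layers = 5 × (52.5 + 3.45) = 279.75 s.
Remaining layers: 1715 × (2.31 + 3.45) → 9878.4 s.
Sum: 279.75 + 9878.4 = 10158.15 s → 2.82 hours.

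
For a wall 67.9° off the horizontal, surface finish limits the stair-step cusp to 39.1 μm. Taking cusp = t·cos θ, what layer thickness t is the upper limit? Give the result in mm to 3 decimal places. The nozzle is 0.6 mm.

0.104 mm

Layer height = cusp / cos(67.9°) = 0.0391 / 0.3762 = 0.104 mm.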